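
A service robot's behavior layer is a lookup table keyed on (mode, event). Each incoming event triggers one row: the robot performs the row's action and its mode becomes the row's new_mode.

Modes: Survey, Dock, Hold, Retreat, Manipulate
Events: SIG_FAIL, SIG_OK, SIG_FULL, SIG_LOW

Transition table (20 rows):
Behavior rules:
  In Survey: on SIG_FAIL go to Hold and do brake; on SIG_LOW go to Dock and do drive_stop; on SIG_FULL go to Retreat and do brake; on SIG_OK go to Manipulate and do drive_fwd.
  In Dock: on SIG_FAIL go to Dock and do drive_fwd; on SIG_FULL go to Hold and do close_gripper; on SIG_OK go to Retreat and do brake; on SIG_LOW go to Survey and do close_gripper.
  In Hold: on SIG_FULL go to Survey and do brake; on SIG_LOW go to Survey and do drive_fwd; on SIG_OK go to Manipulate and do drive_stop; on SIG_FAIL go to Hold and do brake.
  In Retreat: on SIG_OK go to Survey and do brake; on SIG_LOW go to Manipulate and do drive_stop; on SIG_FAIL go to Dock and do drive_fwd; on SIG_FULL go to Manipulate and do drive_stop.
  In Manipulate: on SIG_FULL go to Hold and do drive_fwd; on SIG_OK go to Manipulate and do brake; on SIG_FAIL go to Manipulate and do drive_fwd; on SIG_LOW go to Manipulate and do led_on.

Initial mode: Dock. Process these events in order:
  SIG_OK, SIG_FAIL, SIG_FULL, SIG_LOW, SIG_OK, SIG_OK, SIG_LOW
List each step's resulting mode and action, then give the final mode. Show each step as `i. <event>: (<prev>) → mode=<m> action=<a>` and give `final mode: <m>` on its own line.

1. SIG_OK: (Dock) → mode=Retreat action=brake
2. SIG_FAIL: (Retreat) → mode=Dock action=drive_fwd
3. SIG_FULL: (Dock) → mode=Hold action=close_gripper
4. SIG_LOW: (Hold) → mode=Survey action=drive_fwd
5. SIG_OK: (Survey) → mode=Manipulate action=drive_fwd
6. SIG_OK: (Manipulate) → mode=Manipulate action=brake
7. SIG_LOW: (Manipulate) → mode=Manipulate action=led_on

final mode: Manipulate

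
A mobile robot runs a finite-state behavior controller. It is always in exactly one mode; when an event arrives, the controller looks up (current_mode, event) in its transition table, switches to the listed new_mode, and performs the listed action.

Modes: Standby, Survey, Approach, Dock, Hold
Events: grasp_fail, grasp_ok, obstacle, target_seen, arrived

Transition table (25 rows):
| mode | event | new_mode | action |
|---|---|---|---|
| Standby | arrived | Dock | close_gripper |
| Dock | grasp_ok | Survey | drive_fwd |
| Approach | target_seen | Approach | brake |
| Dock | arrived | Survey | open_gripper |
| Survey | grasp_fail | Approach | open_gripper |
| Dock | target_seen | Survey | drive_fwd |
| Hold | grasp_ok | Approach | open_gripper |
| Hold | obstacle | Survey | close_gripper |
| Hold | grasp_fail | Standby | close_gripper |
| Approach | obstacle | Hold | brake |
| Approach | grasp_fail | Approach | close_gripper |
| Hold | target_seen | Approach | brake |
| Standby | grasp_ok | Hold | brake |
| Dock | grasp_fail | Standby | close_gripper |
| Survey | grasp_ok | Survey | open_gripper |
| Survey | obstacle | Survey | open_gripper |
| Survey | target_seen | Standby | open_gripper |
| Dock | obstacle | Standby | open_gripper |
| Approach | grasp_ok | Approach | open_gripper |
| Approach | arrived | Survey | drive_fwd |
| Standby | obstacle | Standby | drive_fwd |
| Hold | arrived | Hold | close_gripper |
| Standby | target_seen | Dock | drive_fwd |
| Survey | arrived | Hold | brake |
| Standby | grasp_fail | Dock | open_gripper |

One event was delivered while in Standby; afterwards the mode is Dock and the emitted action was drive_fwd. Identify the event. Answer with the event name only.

target_seen

try grasp_fail: (Standby, grasp_fail) → (Dock, open_gripper)
try grasp_ok: (Standby, grasp_ok) → (Hold, brake)
try obstacle: (Standby, obstacle) → (Standby, drive_fwd)
try target_seen: (Standby, target_seen) → (Dock, drive_fwd)  ← matches
try arrived: (Standby, arrived) → (Dock, close_gripper)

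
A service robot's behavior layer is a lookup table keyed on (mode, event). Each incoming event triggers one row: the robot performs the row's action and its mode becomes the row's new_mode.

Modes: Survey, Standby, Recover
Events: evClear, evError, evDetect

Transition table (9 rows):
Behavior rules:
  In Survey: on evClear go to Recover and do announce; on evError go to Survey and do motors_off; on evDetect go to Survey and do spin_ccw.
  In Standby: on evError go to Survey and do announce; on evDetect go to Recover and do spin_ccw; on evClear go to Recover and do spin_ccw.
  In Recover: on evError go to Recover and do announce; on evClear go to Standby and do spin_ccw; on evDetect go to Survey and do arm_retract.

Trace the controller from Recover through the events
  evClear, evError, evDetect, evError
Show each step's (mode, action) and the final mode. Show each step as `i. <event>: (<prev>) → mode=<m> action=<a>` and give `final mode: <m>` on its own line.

final mode: Survey

1. evClear: (Recover) → mode=Standby action=spin_ccw
2. evError: (Standby) → mode=Survey action=announce
3. evDetect: (Survey) → mode=Survey action=spin_ccw
4. evError: (Survey) → mode=Survey action=motors_off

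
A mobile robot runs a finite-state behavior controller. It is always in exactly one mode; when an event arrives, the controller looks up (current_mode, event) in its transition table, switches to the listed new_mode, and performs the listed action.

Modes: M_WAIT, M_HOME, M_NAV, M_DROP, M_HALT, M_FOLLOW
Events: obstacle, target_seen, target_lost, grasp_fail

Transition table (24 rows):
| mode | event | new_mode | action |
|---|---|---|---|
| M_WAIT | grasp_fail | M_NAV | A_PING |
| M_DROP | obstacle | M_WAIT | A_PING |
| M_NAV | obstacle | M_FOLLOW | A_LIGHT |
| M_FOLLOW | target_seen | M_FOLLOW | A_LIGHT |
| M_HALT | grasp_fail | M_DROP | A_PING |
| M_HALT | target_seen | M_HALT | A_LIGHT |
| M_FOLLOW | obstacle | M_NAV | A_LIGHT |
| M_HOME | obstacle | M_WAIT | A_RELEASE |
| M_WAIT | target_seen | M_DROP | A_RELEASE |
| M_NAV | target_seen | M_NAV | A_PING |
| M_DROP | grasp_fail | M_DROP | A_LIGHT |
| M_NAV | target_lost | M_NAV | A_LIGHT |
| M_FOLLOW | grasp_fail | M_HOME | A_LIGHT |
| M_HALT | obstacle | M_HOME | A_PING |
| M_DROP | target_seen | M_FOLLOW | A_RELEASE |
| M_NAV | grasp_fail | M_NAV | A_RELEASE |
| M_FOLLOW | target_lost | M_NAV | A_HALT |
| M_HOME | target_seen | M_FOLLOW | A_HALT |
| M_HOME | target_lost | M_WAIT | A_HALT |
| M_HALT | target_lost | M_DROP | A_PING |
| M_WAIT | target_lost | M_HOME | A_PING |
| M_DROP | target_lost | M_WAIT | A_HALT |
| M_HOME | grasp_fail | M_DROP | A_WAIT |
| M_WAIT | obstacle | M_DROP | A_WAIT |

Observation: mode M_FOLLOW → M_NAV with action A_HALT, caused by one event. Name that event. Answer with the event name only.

try obstacle: (M_FOLLOW, obstacle) → (M_NAV, A_LIGHT)
try target_seen: (M_FOLLOW, target_seen) → (M_FOLLOW, A_LIGHT)
try target_lost: (M_FOLLOW, target_lost) → (M_NAV, A_HALT)  ← matches
try grasp_fail: (M_FOLLOW, grasp_fail) → (M_HOME, A_LIGHT)

target_lost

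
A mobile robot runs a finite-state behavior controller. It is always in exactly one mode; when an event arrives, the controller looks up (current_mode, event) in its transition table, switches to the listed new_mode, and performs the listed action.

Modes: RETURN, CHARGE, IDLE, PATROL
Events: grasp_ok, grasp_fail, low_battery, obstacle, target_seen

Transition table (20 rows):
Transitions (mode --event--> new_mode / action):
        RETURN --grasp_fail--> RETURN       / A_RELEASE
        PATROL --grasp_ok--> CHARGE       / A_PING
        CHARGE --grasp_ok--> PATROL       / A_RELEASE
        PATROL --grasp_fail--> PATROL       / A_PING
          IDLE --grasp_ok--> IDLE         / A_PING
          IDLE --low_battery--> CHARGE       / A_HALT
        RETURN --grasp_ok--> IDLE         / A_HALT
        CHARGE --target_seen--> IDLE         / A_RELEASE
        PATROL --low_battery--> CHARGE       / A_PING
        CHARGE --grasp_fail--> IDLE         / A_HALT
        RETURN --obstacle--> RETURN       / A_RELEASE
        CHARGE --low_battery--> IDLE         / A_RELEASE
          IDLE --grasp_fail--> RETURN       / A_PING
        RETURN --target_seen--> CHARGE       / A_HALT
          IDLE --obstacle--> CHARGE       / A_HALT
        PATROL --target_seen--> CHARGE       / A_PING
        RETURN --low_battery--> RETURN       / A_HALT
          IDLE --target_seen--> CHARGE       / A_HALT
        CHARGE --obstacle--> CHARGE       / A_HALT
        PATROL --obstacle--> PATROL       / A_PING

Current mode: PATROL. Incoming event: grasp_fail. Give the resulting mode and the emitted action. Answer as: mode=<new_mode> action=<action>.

mode=PATROL action=A_PING

current mode = PATROL; filter table to that mode:
  (PATROL, grasp_ok) → (CHARGE, A_PING)
  (PATROL, grasp_fail) → (PATROL, A_PING)  ← event matches
  (PATROL, low_battery) → (CHARGE, A_PING)
  (PATROL, target_seen) → (CHARGE, A_PING)
  (PATROL, obstacle) → (PATROL, A_PING)
event = grasp_fail selects (PATROL, A_PING)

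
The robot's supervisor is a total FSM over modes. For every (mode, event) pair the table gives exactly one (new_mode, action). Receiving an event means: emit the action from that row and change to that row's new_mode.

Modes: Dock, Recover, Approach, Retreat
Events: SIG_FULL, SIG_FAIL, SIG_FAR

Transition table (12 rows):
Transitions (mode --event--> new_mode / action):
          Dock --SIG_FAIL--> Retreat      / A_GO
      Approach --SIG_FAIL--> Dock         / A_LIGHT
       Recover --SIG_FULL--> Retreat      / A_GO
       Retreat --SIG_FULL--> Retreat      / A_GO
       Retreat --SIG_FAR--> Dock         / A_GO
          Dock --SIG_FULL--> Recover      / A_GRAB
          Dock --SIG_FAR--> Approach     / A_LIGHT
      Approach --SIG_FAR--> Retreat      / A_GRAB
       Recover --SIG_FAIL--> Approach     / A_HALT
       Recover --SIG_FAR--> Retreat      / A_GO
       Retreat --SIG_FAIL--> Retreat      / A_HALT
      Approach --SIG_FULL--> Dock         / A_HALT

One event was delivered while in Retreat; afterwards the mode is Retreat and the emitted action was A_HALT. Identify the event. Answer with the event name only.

SIG_FAIL

try SIG_FULL: (Retreat, SIG_FULL) → (Retreat, A_GO)
try SIG_FAIL: (Retreat, SIG_FAIL) → (Retreat, A_HALT)  ← matches
try SIG_FAR: (Retreat, SIG_FAR) → (Dock, A_GO)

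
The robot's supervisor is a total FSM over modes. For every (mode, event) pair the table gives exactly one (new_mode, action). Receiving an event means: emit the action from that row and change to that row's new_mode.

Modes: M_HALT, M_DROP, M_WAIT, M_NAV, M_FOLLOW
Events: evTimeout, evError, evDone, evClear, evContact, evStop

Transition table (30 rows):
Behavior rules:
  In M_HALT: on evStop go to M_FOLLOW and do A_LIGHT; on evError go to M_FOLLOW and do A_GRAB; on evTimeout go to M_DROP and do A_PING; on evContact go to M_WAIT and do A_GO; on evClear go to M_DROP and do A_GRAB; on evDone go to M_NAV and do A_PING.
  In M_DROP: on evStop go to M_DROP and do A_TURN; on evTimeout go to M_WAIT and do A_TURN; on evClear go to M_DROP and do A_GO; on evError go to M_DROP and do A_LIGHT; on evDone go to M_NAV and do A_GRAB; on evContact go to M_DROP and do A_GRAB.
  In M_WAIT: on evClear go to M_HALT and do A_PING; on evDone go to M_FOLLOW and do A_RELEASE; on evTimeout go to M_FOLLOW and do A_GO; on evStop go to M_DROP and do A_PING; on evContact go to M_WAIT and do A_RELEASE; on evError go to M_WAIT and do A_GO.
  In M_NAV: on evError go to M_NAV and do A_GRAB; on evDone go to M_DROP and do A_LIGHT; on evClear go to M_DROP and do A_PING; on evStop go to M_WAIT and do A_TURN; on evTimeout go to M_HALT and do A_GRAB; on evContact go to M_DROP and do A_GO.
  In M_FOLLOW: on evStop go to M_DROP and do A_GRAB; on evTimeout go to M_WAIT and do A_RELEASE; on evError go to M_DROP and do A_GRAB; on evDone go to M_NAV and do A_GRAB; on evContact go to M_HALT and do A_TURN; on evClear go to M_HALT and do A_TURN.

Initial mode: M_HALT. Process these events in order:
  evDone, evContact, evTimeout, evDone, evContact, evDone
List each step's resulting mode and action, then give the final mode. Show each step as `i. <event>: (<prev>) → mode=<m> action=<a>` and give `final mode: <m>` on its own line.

1. evDone: (M_HALT) → mode=M_NAV action=A_PING
2. evContact: (M_NAV) → mode=M_DROP action=A_GO
3. evTimeout: (M_DROP) → mode=M_WAIT action=A_TURN
4. evDone: (M_WAIT) → mode=M_FOLLOW action=A_RELEASE
5. evContact: (M_FOLLOW) → mode=M_HALT action=A_TURN
6. evDone: (M_HALT) → mode=M_NAV action=A_PING

final mode: M_NAV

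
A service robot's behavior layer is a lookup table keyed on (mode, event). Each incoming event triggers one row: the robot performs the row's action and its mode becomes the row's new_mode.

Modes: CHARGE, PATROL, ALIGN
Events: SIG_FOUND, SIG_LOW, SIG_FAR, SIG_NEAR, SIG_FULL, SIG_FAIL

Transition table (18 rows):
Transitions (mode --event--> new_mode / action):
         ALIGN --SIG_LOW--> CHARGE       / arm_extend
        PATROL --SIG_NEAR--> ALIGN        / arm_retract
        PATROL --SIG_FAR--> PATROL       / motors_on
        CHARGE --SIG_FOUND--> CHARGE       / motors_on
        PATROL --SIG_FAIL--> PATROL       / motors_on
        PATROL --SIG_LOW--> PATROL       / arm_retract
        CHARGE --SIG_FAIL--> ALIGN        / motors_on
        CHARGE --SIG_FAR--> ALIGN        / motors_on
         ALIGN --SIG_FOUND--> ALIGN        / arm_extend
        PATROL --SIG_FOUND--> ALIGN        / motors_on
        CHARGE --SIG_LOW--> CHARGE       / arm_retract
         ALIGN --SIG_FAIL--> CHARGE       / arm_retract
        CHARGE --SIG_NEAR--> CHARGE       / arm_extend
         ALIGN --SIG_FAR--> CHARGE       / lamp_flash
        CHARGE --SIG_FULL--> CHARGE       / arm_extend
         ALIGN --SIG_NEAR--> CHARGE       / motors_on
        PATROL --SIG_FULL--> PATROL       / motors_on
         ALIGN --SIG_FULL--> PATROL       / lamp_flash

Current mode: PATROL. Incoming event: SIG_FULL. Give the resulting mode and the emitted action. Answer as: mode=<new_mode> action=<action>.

mode=PATROL action=motors_on

current mode = PATROL; filter table to that mode:
  (PATROL, SIG_NEAR) → (ALIGN, arm_retract)
  (PATROL, SIG_FAR) → (PATROL, motors_on)
  (PATROL, SIG_FAIL) → (PATROL, motors_on)
  (PATROL, SIG_LOW) → (PATROL, arm_retract)
  (PATROL, SIG_FOUND) → (ALIGN, motors_on)
  (PATROL, SIG_FULL) → (PATROL, motors_on)  ← event matches
event = SIG_FULL selects (PATROL, motors_on)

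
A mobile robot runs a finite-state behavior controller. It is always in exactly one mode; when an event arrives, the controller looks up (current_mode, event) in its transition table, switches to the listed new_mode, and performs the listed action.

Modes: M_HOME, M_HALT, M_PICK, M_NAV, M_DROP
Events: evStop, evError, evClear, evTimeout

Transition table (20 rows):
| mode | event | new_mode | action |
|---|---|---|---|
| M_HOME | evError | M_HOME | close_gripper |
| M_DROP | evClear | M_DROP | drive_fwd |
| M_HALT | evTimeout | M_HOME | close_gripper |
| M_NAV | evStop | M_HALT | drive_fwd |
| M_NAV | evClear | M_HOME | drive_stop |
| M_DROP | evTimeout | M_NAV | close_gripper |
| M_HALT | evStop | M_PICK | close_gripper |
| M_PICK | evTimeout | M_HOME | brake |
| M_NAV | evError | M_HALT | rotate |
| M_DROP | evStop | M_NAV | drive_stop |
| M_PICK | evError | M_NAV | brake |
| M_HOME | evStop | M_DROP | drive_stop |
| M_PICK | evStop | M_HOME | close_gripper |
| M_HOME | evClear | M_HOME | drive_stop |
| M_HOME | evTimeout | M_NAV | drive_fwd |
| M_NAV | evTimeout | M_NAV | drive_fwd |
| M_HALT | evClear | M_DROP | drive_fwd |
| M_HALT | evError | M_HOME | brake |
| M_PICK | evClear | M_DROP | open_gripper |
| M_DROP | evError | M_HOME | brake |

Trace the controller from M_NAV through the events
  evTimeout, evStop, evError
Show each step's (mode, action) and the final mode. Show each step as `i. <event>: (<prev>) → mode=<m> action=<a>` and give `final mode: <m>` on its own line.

final mode: M_HOME

1. evTimeout: (M_NAV) → mode=M_NAV action=drive_fwd
2. evStop: (M_NAV) → mode=M_HALT action=drive_fwd
3. evError: (M_HALT) → mode=M_HOME action=brake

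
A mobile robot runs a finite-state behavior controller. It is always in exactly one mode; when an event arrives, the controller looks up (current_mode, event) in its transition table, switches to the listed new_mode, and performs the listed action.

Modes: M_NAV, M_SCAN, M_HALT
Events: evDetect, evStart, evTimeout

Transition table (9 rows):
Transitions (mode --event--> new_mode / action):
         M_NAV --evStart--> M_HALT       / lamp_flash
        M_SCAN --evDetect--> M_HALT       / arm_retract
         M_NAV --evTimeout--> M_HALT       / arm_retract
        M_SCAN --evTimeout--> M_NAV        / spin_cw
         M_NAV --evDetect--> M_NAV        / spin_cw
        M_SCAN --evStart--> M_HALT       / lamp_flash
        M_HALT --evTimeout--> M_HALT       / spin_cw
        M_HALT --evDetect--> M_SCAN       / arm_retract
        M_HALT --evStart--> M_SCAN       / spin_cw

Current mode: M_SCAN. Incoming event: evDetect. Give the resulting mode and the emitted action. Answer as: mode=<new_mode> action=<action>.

mode=M_HALT action=arm_retract

current mode = M_SCAN; filter table to that mode:
  (M_SCAN, evDetect) → (M_HALT, arm_retract)  ← event matches
  (M_SCAN, evTimeout) → (M_NAV, spin_cw)
  (M_SCAN, evStart) → (M_HALT, lamp_flash)
event = evDetect selects (M_HALT, arm_retract)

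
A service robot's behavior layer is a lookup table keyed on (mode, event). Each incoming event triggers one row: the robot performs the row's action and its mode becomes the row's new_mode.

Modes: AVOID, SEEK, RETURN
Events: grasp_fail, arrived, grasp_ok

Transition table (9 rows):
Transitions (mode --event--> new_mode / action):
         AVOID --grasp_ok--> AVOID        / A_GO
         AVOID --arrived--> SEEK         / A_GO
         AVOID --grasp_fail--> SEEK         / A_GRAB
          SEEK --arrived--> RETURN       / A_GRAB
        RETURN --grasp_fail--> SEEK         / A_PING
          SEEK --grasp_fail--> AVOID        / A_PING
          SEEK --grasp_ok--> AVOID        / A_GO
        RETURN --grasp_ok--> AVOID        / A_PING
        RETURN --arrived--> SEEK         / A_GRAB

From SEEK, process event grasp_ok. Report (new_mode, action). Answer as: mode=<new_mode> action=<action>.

current mode = SEEK; filter table to that mode:
  (SEEK, arrived) → (RETURN, A_GRAB)
  (SEEK, grasp_fail) → (AVOID, A_PING)
  (SEEK, grasp_ok) → (AVOID, A_GO)  ← event matches
event = grasp_ok selects (AVOID, A_GO)

mode=AVOID action=A_GO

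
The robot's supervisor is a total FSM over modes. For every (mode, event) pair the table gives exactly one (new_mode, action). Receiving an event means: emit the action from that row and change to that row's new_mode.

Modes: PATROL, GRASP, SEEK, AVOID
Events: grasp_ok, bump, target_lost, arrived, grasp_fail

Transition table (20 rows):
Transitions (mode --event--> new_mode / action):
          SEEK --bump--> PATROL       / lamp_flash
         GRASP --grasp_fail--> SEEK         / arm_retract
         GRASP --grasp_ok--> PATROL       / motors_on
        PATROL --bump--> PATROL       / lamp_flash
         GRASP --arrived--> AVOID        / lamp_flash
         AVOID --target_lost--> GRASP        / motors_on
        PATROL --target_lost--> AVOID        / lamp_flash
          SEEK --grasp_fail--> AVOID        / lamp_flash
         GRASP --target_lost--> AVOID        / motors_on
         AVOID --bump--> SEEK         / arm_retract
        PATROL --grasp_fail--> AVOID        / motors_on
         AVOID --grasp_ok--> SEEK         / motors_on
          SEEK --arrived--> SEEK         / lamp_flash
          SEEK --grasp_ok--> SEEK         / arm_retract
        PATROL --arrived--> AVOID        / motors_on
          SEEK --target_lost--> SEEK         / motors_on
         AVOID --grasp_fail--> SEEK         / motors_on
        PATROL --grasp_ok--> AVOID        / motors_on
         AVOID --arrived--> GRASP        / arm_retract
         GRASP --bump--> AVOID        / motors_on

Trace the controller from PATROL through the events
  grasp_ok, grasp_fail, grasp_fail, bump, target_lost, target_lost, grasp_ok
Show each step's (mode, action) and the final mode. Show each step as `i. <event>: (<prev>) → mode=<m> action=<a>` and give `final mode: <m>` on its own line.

1. grasp_ok: (PATROL) → mode=AVOID action=motors_on
2. grasp_fail: (AVOID) → mode=SEEK action=motors_on
3. grasp_fail: (SEEK) → mode=AVOID action=lamp_flash
4. bump: (AVOID) → mode=SEEK action=arm_retract
5. target_lost: (SEEK) → mode=SEEK action=motors_on
6. target_lost: (SEEK) → mode=SEEK action=motors_on
7. grasp_ok: (SEEK) → mode=SEEK action=arm_retract

final mode: SEEK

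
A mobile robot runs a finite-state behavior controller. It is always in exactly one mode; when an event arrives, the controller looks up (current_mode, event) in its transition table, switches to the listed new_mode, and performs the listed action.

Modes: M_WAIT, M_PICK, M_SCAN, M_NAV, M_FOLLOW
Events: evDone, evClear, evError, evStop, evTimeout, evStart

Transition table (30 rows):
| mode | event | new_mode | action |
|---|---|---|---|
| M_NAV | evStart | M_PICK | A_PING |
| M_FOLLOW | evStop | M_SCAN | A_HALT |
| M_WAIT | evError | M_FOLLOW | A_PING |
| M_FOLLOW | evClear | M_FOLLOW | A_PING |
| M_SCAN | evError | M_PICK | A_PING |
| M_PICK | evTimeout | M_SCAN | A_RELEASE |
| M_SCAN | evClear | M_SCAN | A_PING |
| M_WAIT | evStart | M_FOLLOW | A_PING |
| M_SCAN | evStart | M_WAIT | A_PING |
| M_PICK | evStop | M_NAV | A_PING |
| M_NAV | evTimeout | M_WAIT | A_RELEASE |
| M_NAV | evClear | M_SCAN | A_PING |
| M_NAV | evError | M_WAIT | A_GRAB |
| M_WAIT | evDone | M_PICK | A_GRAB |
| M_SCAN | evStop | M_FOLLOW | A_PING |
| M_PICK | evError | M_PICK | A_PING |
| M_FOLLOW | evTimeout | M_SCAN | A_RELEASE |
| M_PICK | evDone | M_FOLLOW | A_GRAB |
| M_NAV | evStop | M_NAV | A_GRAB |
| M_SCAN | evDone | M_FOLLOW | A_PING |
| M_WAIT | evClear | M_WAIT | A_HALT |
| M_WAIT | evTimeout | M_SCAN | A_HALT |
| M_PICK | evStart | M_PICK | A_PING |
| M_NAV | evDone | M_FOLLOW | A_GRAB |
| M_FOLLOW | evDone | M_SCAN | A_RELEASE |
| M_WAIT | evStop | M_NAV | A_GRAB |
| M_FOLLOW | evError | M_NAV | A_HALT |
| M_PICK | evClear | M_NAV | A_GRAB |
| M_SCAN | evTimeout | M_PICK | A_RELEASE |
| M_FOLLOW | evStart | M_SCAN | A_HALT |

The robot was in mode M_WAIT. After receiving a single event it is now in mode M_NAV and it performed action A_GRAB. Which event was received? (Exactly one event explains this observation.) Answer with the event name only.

evStop

try evDone: (M_WAIT, evDone) → (M_PICK, A_GRAB)
try evClear: (M_WAIT, evClear) → (M_WAIT, A_HALT)
try evError: (M_WAIT, evError) → (M_FOLLOW, A_PING)
try evStop: (M_WAIT, evStop) → (M_NAV, A_GRAB)  ← matches
try evTimeout: (M_WAIT, evTimeout) → (M_SCAN, A_HALT)
try evStart: (M_WAIT, evStart) → (M_FOLLOW, A_PING)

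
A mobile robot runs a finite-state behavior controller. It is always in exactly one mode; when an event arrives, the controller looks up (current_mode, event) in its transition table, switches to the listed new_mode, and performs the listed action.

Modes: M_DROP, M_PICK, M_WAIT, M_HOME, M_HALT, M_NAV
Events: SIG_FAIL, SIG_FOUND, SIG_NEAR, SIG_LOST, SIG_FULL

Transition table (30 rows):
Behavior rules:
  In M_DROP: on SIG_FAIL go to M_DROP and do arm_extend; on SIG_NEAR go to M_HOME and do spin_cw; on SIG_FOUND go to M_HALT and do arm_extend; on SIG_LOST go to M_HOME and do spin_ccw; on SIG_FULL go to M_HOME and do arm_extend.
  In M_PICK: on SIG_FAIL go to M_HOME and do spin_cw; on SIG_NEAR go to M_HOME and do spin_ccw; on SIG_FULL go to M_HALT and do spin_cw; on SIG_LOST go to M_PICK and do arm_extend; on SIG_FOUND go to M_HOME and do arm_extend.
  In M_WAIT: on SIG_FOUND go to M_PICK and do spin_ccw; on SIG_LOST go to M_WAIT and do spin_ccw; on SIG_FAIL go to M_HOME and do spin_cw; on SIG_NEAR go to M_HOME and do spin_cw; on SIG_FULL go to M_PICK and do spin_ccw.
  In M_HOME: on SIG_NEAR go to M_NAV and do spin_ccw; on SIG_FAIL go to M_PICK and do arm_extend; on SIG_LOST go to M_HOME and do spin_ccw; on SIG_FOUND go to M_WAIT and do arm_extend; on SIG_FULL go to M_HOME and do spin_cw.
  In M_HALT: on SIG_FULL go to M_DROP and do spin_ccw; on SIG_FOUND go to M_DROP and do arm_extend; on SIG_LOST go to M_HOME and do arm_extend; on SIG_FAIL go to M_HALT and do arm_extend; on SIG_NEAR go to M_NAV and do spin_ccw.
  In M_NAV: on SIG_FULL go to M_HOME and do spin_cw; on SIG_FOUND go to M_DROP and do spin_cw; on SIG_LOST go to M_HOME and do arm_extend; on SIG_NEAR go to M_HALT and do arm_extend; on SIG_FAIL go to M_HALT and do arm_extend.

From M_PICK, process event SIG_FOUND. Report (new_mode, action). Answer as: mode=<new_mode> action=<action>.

current mode = M_PICK; filter table to that mode:
  (M_PICK, SIG_FAIL) → (M_HOME, spin_cw)
  (M_PICK, SIG_NEAR) → (M_HOME, spin_ccw)
  (M_PICK, SIG_FULL) → (M_HALT, spin_cw)
  (M_PICK, SIG_LOST) → (M_PICK, arm_extend)
  (M_PICK, SIG_FOUND) → (M_HOME, arm_extend)  ← event matches
event = SIG_FOUND selects (M_HOME, arm_extend)

mode=M_HOME action=arm_extend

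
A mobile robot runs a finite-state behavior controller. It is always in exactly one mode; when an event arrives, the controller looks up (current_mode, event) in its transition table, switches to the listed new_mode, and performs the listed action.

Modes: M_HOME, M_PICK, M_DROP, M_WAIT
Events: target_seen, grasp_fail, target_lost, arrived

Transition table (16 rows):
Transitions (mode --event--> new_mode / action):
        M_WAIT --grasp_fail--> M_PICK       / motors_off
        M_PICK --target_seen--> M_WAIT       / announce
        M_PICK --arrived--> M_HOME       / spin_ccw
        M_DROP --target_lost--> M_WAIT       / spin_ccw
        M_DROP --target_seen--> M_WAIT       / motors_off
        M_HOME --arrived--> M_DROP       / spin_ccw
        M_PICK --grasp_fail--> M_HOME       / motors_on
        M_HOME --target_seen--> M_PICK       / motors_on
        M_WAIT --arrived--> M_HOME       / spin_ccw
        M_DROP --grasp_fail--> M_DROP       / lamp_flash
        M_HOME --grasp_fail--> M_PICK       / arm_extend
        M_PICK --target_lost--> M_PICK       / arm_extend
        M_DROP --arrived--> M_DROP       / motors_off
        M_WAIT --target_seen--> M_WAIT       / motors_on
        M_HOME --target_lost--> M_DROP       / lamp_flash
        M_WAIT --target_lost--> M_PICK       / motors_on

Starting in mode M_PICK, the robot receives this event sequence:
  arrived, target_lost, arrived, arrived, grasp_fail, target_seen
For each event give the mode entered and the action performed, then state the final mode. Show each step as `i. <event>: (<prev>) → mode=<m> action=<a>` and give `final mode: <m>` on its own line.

1. arrived: (M_PICK) → mode=M_HOME action=spin_ccw
2. target_lost: (M_HOME) → mode=M_DROP action=lamp_flash
3. arrived: (M_DROP) → mode=M_DROP action=motors_off
4. arrived: (M_DROP) → mode=M_DROP action=motors_off
5. grasp_fail: (M_DROP) → mode=M_DROP action=lamp_flash
6. target_seen: (M_DROP) → mode=M_WAIT action=motors_off

final mode: M_WAIT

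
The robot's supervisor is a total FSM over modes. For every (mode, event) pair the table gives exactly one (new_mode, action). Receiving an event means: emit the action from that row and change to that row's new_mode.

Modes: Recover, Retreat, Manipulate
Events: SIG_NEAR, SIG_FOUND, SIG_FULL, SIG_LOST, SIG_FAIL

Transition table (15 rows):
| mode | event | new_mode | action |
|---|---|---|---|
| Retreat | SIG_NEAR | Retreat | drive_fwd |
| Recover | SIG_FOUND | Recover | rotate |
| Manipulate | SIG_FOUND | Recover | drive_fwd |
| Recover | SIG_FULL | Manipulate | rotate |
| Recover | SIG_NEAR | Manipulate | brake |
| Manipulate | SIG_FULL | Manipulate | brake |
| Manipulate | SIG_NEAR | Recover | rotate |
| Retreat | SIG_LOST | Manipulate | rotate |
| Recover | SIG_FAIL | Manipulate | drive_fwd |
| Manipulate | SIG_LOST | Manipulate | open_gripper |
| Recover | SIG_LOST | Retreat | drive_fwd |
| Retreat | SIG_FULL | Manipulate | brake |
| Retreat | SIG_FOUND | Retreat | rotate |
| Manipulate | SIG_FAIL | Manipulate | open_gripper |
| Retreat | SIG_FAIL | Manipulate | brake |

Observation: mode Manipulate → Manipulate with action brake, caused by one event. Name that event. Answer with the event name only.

try SIG_NEAR: (Manipulate, SIG_NEAR) → (Recover, rotate)
try SIG_FOUND: (Manipulate, SIG_FOUND) → (Recover, drive_fwd)
try SIG_FULL: (Manipulate, SIG_FULL) → (Manipulate, brake)  ← matches
try SIG_LOST: (Manipulate, SIG_LOST) → (Manipulate, open_gripper)
try SIG_FAIL: (Manipulate, SIG_FAIL) → (Manipulate, open_gripper)

SIG_FULL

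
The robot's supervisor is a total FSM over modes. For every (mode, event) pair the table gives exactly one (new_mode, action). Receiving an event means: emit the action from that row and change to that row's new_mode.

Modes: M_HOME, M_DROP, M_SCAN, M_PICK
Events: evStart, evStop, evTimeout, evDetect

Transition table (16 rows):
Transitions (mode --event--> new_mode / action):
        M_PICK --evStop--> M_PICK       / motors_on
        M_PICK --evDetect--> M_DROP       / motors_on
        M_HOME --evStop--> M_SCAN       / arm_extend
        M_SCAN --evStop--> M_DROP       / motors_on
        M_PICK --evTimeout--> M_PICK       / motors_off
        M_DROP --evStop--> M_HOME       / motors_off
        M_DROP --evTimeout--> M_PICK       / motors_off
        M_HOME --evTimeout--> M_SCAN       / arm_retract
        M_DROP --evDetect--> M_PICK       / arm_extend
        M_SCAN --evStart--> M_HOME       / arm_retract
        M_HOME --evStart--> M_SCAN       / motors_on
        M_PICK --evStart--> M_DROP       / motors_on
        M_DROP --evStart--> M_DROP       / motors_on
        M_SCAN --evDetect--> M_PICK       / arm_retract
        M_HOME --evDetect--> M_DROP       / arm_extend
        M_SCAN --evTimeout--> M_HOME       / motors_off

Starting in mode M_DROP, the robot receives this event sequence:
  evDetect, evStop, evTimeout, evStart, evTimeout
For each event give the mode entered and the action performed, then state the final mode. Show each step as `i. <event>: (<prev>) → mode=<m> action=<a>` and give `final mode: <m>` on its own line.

1. evDetect: (M_DROP) → mode=M_PICK action=arm_extend
2. evStop: (M_PICK) → mode=M_PICK action=motors_on
3. evTimeout: (M_PICK) → mode=M_PICK action=motors_off
4. evStart: (M_PICK) → mode=M_DROP action=motors_on
5. evTimeout: (M_DROP) → mode=M_PICK action=motors_off

final mode: M_PICK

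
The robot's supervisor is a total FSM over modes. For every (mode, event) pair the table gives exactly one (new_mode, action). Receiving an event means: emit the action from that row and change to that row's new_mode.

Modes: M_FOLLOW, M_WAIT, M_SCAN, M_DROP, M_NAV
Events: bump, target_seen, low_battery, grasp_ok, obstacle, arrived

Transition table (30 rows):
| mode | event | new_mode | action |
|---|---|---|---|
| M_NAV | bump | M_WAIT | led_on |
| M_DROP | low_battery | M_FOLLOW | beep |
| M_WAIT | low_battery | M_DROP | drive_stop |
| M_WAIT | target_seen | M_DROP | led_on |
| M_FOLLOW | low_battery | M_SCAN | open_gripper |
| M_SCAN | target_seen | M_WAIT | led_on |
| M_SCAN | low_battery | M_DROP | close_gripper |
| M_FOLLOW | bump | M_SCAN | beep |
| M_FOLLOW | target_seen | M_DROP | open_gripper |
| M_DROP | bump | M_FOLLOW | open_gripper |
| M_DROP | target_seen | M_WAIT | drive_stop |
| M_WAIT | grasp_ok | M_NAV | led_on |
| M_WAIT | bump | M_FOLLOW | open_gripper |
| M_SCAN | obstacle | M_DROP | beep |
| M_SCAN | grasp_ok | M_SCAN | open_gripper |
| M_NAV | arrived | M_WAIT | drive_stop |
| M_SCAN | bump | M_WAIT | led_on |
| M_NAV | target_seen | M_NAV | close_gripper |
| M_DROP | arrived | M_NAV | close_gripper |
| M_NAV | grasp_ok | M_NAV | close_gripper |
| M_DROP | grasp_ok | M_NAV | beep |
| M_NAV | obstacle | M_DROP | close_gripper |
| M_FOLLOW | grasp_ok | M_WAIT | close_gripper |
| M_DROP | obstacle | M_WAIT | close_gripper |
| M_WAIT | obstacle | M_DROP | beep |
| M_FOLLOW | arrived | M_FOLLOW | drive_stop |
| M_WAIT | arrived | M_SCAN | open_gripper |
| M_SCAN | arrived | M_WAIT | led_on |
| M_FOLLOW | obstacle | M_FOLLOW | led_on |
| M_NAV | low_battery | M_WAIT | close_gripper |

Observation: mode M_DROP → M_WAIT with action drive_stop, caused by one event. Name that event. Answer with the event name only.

target_seen

try bump: (M_DROP, bump) → (M_FOLLOW, open_gripper)
try target_seen: (M_DROP, target_seen) → (M_WAIT, drive_stop)  ← matches
try low_battery: (M_DROP, low_battery) → (M_FOLLOW, beep)
try grasp_ok: (M_DROP, grasp_ok) → (M_NAV, beep)
try obstacle: (M_DROP, obstacle) → (M_WAIT, close_gripper)
try arrived: (M_DROP, arrived) → (M_NAV, close_gripper)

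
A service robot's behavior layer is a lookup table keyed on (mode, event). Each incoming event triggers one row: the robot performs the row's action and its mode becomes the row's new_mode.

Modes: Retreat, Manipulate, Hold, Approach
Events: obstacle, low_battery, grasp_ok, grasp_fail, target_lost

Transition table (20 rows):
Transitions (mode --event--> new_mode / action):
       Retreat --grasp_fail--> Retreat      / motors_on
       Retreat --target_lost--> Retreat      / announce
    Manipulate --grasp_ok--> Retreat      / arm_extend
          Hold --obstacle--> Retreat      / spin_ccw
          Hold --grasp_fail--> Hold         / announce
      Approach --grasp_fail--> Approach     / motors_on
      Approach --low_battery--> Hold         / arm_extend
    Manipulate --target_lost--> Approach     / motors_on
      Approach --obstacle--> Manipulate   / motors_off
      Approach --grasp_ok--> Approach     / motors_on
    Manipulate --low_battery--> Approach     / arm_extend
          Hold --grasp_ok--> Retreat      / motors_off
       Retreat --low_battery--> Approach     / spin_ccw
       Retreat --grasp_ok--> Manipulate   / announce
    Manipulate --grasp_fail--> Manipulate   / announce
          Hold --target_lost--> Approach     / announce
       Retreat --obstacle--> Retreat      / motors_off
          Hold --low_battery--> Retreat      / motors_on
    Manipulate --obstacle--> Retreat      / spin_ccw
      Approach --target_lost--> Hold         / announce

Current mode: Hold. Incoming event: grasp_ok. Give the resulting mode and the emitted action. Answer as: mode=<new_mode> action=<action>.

mode=Retreat action=motors_off

current mode = Hold; filter table to that mode:
  (Hold, obstacle) → (Retreat, spin_ccw)
  (Hold, grasp_fail) → (Hold, announce)
  (Hold, grasp_ok) → (Retreat, motors_off)  ← event matches
  (Hold, target_lost) → (Approach, announce)
  (Hold, low_battery) → (Retreat, motors_on)
event = grasp_ok selects (Retreat, motors_off)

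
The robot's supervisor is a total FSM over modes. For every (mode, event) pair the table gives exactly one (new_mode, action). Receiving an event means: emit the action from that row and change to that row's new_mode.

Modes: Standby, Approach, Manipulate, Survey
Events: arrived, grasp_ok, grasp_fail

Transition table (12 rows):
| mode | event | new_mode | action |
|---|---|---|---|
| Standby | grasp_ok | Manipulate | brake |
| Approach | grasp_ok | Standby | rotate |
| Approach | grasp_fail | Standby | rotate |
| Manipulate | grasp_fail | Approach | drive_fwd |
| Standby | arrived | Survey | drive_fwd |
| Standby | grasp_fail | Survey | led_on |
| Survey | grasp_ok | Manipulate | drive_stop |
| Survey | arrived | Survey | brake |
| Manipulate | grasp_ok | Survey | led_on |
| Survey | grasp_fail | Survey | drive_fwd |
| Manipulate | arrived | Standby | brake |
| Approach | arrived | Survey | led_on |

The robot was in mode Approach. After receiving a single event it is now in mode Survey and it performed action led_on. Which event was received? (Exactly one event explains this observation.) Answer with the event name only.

arrived

try arrived: (Approach, arrived) → (Survey, led_on)  ← matches
try grasp_ok: (Approach, grasp_ok) → (Standby, rotate)
try grasp_fail: (Approach, grasp_fail) → (Standby, rotate)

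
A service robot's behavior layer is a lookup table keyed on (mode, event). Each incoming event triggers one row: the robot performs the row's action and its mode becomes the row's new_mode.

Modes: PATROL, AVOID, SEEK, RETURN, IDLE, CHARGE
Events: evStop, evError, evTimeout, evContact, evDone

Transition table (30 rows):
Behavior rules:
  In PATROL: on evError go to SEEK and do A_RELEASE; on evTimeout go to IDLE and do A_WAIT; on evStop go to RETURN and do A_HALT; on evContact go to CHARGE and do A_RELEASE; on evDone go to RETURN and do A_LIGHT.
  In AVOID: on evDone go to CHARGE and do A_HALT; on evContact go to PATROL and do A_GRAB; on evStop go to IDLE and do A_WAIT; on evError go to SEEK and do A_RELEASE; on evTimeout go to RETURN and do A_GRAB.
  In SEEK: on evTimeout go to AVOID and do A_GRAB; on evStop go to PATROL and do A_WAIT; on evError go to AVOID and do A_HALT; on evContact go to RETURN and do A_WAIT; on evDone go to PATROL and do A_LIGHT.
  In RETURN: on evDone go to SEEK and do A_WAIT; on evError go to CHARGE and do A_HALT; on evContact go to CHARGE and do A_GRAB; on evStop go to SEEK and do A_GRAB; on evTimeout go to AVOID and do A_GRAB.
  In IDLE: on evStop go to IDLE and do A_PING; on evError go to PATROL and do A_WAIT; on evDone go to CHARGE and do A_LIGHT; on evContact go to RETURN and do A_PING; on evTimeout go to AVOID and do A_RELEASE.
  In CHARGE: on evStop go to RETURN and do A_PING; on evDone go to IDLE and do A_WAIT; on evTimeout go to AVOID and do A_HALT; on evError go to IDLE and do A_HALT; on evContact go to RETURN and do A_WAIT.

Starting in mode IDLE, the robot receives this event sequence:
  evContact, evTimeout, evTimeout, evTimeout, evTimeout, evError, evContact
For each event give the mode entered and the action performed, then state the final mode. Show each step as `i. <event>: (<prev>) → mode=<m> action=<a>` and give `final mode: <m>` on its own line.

1. evContact: (IDLE) → mode=RETURN action=A_PING
2. evTimeout: (RETURN) → mode=AVOID action=A_GRAB
3. evTimeout: (AVOID) → mode=RETURN action=A_GRAB
4. evTimeout: (RETURN) → mode=AVOID action=A_GRAB
5. evTimeout: (AVOID) → mode=RETURN action=A_GRAB
6. evError: (RETURN) → mode=CHARGE action=A_HALT
7. evContact: (CHARGE) → mode=RETURN action=A_WAIT

final mode: RETURN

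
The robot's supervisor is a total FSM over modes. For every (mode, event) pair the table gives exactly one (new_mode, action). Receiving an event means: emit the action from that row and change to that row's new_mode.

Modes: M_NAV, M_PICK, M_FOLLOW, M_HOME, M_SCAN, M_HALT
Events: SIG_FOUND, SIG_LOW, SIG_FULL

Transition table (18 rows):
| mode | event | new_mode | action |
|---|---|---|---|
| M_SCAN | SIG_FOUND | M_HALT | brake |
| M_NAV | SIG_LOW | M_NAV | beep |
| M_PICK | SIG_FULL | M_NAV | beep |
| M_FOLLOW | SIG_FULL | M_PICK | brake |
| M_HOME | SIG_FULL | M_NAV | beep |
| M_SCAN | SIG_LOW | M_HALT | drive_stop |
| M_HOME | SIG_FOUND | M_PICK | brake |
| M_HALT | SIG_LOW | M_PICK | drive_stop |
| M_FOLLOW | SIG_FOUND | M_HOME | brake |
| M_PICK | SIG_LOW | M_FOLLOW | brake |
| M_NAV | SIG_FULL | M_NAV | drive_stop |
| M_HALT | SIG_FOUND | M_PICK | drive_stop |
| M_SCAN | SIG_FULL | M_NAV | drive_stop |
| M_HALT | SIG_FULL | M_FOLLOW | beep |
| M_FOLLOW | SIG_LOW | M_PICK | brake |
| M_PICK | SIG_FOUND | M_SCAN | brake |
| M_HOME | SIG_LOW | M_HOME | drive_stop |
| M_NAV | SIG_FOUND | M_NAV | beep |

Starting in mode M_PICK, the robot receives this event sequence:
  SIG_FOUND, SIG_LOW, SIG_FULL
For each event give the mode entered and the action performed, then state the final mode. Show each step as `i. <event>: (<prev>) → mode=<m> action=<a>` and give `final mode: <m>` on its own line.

final mode: M_FOLLOW

1. SIG_FOUND: (M_PICK) → mode=M_SCAN action=brake
2. SIG_LOW: (M_SCAN) → mode=M_HALT action=drive_stop
3. SIG_FULL: (M_HALT) → mode=M_FOLLOW action=beep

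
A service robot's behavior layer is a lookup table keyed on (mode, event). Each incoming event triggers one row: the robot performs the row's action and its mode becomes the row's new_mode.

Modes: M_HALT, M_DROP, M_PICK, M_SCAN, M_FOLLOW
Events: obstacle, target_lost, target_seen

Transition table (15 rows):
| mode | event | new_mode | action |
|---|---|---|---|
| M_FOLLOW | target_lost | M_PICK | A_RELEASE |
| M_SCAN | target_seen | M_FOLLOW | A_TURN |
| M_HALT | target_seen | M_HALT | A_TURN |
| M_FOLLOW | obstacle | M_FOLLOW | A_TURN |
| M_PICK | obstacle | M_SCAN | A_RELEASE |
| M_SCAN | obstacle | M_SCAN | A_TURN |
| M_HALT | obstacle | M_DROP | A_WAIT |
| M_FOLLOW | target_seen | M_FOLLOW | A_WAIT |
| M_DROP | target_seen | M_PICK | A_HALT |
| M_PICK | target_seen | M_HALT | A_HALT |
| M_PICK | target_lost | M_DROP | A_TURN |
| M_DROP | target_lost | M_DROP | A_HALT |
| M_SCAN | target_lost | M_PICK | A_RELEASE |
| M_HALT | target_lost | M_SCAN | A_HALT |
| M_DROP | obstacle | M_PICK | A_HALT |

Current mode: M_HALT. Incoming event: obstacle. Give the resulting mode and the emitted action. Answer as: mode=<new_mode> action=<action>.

current mode = M_HALT; filter table to that mode:
  (M_HALT, target_seen) → (M_HALT, A_TURN)
  (M_HALT, obstacle) → (M_DROP, A_WAIT)  ← event matches
  (M_HALT, target_lost) → (M_SCAN, A_HALT)
event = obstacle selects (M_DROP, A_WAIT)

mode=M_DROP action=A_WAIT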